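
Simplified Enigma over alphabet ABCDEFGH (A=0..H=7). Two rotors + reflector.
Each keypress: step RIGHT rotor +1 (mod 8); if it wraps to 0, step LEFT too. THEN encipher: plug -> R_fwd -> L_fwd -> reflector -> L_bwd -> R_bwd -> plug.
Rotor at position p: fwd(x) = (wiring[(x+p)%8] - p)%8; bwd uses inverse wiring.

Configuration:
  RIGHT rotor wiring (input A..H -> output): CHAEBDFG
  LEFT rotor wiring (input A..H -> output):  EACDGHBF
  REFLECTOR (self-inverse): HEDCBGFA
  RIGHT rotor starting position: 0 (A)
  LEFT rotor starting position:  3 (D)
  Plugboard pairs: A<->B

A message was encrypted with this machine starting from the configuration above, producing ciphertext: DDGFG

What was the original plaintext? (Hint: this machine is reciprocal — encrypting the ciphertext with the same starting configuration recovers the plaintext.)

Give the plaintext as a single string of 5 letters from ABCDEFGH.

Answer: AFBEA

Derivation:
Char 1 ('D'): step: R->1, L=3; D->plug->D->R->A->L->A->refl->H->L'->H->R'->B->plug->A
Char 2 ('D'): step: R->2, L=3; D->plug->D->R->B->L->D->refl->C->L'->E->R'->F->plug->F
Char 3 ('G'): step: R->3, L=3; G->plug->G->R->E->L->C->refl->D->L'->B->R'->A->plug->B
Char 4 ('F'): step: R->4, L=3; F->plug->F->R->D->L->G->refl->F->L'->G->R'->E->plug->E
Char 5 ('G'): step: R->5, L=3; G->plug->G->R->H->L->H->refl->A->L'->A->R'->B->plug->A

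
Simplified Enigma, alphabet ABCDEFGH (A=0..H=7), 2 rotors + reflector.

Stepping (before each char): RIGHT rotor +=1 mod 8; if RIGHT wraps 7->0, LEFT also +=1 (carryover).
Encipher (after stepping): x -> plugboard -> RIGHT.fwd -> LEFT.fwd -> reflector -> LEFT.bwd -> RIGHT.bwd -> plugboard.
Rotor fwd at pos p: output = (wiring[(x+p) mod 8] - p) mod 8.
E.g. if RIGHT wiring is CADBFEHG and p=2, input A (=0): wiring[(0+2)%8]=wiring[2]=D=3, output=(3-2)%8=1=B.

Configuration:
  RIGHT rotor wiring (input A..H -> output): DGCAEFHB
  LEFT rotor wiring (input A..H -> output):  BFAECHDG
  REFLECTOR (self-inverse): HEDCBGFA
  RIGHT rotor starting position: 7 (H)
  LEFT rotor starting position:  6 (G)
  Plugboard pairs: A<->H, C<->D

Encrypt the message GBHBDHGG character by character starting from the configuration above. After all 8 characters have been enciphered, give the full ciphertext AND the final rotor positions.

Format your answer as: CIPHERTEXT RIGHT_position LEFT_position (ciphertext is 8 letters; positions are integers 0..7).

Char 1 ('G'): step: R->0, L->7 (L advanced); G->plug->G->R->H->L->E->refl->B->L'->D->R'->A->plug->H
Char 2 ('B'): step: R->1, L=7; B->plug->B->R->B->L->C->refl->D->L'->F->R'->A->plug->H
Char 3 ('H'): step: R->2, L=7; H->plug->A->R->A->L->H->refl->A->L'->G->R'->B->plug->B
Char 4 ('B'): step: R->3, L=7; B->plug->B->R->B->L->C->refl->D->L'->F->R'->A->plug->H
Char 5 ('D'): step: R->4, L=7; D->plug->C->R->D->L->B->refl->E->L'->H->R'->E->plug->E
Char 6 ('H'): step: R->5, L=7; H->plug->A->R->A->L->H->refl->A->L'->G->R'->D->plug->C
Char 7 ('G'): step: R->6, L=7; G->plug->G->R->G->L->A->refl->H->L'->A->R'->D->plug->C
Char 8 ('G'): step: R->7, L=7; G->plug->G->R->G->L->A->refl->H->L'->A->R'->H->plug->A
Final: ciphertext=HHBHECCA, RIGHT=7, LEFT=7

Answer: HHBHECCA 7 7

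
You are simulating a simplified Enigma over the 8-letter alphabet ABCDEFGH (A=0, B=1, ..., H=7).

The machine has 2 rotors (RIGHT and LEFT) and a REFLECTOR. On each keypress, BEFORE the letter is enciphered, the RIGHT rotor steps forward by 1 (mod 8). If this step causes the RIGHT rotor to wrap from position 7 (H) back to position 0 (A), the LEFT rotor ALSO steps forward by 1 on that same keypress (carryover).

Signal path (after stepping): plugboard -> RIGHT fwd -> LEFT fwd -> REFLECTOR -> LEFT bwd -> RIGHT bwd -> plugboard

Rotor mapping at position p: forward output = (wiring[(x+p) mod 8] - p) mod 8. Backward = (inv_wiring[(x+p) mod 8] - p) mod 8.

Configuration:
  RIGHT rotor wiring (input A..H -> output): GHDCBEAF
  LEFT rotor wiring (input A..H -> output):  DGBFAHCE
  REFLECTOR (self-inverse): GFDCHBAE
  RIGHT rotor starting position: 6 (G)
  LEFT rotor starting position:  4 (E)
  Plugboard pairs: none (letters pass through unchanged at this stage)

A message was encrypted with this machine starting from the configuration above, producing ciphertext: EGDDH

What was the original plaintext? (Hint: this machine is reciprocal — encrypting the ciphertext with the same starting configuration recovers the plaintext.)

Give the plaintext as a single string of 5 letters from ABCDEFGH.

Answer: FBFHA

Derivation:
Char 1 ('E'): step: R->7, L=4; E->plug->E->R->D->L->A->refl->G->L'->C->R'->F->plug->F
Char 2 ('G'): step: R->0, L->5 (L advanced); G->plug->G->R->A->L->C->refl->D->L'->H->R'->B->plug->B
Char 3 ('D'): step: R->1, L=5; D->plug->D->R->A->L->C->refl->D->L'->H->R'->F->plug->F
Char 4 ('D'): step: R->2, L=5; D->plug->D->R->C->L->H->refl->E->L'->F->R'->H->plug->H
Char 5 ('H'): step: R->3, L=5; H->plug->H->R->A->L->C->refl->D->L'->H->R'->A->plug->A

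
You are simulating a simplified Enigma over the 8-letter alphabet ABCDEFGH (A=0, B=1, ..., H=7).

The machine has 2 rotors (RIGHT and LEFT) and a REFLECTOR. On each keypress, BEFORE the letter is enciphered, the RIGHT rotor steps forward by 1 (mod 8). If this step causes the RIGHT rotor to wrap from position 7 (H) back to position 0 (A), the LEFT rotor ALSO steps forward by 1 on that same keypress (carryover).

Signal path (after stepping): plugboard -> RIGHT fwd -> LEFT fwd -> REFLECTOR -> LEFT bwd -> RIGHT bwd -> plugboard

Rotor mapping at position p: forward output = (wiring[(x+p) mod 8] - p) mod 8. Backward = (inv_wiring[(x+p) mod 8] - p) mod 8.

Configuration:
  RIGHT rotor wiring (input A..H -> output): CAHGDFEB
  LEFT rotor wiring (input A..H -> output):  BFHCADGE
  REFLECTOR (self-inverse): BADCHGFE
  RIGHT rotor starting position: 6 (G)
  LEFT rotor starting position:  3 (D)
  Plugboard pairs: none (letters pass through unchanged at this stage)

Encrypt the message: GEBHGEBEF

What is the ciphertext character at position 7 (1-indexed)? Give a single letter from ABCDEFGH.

Char 1 ('G'): step: R->7, L=3; G->plug->G->R->G->L->C->refl->D->L'->D->R'->B->plug->B
Char 2 ('E'): step: R->0, L->4 (L advanced); E->plug->E->R->D->L->A->refl->B->L'->F->R'->F->plug->F
Char 3 ('B'): step: R->1, L=4; B->plug->B->R->G->L->D->refl->C->L'->C->R'->D->plug->D
Char 4 ('H'): step: R->2, L=4; H->plug->H->R->G->L->D->refl->C->L'->C->R'->E->plug->E
Char 5 ('G'): step: R->3, L=4; G->plug->G->R->F->L->B->refl->A->L'->D->R'->A->plug->A
Char 6 ('E'): step: R->4, L=4; E->plug->E->R->G->L->D->refl->C->L'->C->R'->H->plug->H
Char 7 ('B'): step: R->5, L=4; B->plug->B->R->H->L->G->refl->F->L'->E->R'->C->plug->C

C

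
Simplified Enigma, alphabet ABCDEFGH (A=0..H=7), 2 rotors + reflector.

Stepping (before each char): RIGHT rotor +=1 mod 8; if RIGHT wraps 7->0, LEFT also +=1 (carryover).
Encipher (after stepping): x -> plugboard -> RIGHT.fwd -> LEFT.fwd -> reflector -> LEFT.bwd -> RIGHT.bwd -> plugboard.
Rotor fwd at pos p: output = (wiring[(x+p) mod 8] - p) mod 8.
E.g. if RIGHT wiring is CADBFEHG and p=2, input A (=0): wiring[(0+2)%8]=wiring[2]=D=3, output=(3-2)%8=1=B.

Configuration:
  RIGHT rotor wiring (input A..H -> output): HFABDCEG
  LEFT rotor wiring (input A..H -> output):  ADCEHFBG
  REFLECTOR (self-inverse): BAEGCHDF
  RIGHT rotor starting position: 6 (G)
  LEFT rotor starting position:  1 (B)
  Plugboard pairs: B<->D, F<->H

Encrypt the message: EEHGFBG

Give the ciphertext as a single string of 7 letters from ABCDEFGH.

Char 1 ('E'): step: R->7, L=1; E->plug->E->R->C->L->D->refl->G->L'->D->R'->G->plug->G
Char 2 ('E'): step: R->0, L->2 (L advanced); E->plug->E->R->D->L->D->refl->G->L'->G->R'->H->plug->F
Char 3 ('H'): step: R->1, L=2; H->plug->F->R->D->L->D->refl->G->L'->G->R'->H->plug->F
Char 4 ('G'): step: R->2, L=2; G->plug->G->R->F->L->E->refl->C->L'->B->R'->C->plug->C
Char 5 ('F'): step: R->3, L=2; F->plug->H->R->F->L->E->refl->C->L'->B->R'->D->plug->B
Char 6 ('B'): step: R->4, L=2; B->plug->D->R->C->L->F->refl->H->L'->E->R'->G->plug->G
Char 7 ('G'): step: R->5, L=2; G->plug->G->R->E->L->H->refl->F->L'->C->R'->D->plug->B

Answer: GFFCBGB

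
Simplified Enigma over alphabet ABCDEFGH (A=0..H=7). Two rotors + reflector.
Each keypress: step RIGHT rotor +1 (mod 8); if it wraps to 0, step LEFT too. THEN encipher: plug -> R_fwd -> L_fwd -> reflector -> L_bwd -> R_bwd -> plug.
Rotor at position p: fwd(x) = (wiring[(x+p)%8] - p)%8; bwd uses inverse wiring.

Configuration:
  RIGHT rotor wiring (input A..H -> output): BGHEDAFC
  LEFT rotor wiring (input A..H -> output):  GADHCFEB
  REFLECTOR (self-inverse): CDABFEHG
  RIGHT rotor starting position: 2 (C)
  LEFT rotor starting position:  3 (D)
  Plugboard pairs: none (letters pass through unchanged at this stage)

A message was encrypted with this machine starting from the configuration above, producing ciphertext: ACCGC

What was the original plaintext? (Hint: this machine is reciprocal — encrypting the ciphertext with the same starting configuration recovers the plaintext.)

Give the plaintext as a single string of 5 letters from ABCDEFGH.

Answer: HBACB

Derivation:
Char 1 ('A'): step: R->3, L=3; A->plug->A->R->B->L->H->refl->G->L'->E->R'->H->plug->H
Char 2 ('C'): step: R->4, L=3; C->plug->C->R->B->L->H->refl->G->L'->E->R'->B->plug->B
Char 3 ('C'): step: R->5, L=3; C->plug->C->R->F->L->D->refl->B->L'->D->R'->A->plug->A
Char 4 ('G'): step: R->6, L=3; G->plug->G->R->F->L->D->refl->B->L'->D->R'->C->plug->C
Char 5 ('C'): step: R->7, L=3; C->plug->C->R->H->L->A->refl->C->L'->C->R'->B->plug->B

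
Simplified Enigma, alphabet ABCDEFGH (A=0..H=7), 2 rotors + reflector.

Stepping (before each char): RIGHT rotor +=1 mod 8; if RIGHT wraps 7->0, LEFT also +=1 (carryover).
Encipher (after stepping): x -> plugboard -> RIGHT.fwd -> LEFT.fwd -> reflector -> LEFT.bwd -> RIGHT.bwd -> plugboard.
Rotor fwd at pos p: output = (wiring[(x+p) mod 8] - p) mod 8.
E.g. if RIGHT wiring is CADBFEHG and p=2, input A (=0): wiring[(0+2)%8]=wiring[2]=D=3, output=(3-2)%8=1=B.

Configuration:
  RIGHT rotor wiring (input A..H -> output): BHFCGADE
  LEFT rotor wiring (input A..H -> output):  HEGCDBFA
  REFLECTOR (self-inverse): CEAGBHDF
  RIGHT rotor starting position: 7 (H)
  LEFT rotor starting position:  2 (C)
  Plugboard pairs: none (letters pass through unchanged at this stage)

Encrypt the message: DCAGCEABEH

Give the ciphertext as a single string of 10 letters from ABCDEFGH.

Char 1 ('D'): step: R->0, L->3 (L advanced); D->plug->D->R->C->L->G->refl->D->L'->H->R'->B->plug->B
Char 2 ('C'): step: R->1, L=3; C->plug->C->R->B->L->A->refl->C->L'->D->R'->G->plug->G
Char 3 ('A'): step: R->2, L=3; A->plug->A->R->D->L->C->refl->A->L'->B->R'->E->plug->E
Char 4 ('G'): step: R->3, L=3; G->plug->G->R->E->L->F->refl->H->L'->A->R'->D->plug->D
Char 5 ('C'): step: R->4, L=3; C->plug->C->R->H->L->D->refl->G->L'->C->R'->A->plug->A
Char 6 ('E'): step: R->5, L=3; E->plug->E->R->C->L->G->refl->D->L'->H->R'->C->plug->C
Char 7 ('A'): step: R->6, L=3; A->plug->A->R->F->L->E->refl->B->L'->G->R'->B->plug->B
Char 8 ('B'): step: R->7, L=3; B->plug->B->R->C->L->G->refl->D->L'->H->R'->F->plug->F
Char 9 ('E'): step: R->0, L->4 (L advanced); E->plug->E->R->G->L->C->refl->A->L'->F->R'->C->plug->C
Char 10 ('H'): step: R->1, L=4; H->plug->H->R->A->L->H->refl->F->L'->B->R'->C->plug->C

Answer: BGEDACBFCC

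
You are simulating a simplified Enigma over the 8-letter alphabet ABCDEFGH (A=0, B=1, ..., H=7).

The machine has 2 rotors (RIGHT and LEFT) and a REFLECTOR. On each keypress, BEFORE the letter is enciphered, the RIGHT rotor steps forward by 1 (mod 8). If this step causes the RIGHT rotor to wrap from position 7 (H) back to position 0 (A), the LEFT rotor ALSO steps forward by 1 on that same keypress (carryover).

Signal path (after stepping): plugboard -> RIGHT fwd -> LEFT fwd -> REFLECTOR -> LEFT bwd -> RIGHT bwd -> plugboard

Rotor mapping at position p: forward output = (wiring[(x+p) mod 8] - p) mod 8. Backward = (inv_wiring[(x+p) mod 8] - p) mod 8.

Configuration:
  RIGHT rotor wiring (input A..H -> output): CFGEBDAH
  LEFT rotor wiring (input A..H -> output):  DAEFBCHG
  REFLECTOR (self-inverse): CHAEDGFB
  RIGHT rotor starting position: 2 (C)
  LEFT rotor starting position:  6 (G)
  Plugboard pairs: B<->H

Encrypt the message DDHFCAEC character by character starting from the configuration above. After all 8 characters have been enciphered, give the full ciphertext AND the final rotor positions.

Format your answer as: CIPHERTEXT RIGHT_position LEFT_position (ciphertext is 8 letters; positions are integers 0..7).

Char 1 ('D'): step: R->3, L=6; D->plug->D->R->F->L->H->refl->B->L'->A->R'->C->plug->C
Char 2 ('D'): step: R->4, L=6; D->plug->D->R->D->L->C->refl->A->L'->B->R'->F->plug->F
Char 3 ('H'): step: R->5, L=6; H->plug->B->R->D->L->C->refl->A->L'->B->R'->F->plug->F
Char 4 ('F'): step: R->6, L=6; F->plug->F->R->G->L->D->refl->E->L'->H->R'->D->plug->D
Char 5 ('C'): step: R->7, L=6; C->plug->C->R->G->L->D->refl->E->L'->H->R'->D->plug->D
Char 6 ('A'): step: R->0, L->7 (L advanced); A->plug->A->R->C->L->B->refl->H->L'->A->R'->G->plug->G
Char 7 ('E'): step: R->1, L=7; E->plug->E->R->C->L->B->refl->H->L'->A->R'->D->plug->D
Char 8 ('C'): step: R->2, L=7; C->plug->C->R->H->L->A->refl->C->L'->F->R'->F->plug->F
Final: ciphertext=CFFDDGDF, RIGHT=2, LEFT=7

Answer: CFFDDGDF 2 7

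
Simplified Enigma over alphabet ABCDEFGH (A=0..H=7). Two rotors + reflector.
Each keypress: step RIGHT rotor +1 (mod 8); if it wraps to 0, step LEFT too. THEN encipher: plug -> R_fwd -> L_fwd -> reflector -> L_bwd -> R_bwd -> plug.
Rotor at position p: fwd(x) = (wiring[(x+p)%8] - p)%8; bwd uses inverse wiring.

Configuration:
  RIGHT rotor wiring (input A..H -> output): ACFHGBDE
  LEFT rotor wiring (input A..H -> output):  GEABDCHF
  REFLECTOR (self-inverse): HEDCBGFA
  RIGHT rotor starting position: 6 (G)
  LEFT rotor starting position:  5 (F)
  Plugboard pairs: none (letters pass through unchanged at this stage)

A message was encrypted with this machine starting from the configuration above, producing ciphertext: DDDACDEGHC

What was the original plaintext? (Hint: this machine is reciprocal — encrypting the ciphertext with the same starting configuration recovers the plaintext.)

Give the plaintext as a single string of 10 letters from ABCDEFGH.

Char 1 ('D'): step: R->7, L=5; D->plug->D->R->G->L->E->refl->B->L'->D->R'->C->plug->C
Char 2 ('D'): step: R->0, L->6 (L advanced); D->plug->D->R->H->L->E->refl->B->L'->A->R'->A->plug->A
Char 3 ('D'): step: R->1, L=6; D->plug->D->R->F->L->D->refl->C->L'->E->R'->B->plug->B
Char 4 ('A'): step: R->2, L=6; A->plug->A->R->D->L->G->refl->F->L'->G->R'->G->plug->G
Char 5 ('C'): step: R->3, L=6; C->plug->C->R->G->L->F->refl->G->L'->D->R'->B->plug->B
Char 6 ('D'): step: R->4, L=6; D->plug->D->R->A->L->B->refl->E->L'->H->R'->C->plug->C
Char 7 ('E'): step: R->5, L=6; E->plug->E->R->F->L->D->refl->C->L'->E->R'->A->plug->A
Char 8 ('G'): step: R->6, L=6; G->plug->G->R->A->L->B->refl->E->L'->H->R'->E->plug->E
Char 9 ('H'): step: R->7, L=6; H->plug->H->R->E->L->C->refl->D->L'->F->R'->A->plug->A
Char 10 ('C'): step: R->0, L->7 (L advanced); C->plug->C->R->F->L->E->refl->B->L'->D->R'->G->plug->G

Answer: CABGBCAEAG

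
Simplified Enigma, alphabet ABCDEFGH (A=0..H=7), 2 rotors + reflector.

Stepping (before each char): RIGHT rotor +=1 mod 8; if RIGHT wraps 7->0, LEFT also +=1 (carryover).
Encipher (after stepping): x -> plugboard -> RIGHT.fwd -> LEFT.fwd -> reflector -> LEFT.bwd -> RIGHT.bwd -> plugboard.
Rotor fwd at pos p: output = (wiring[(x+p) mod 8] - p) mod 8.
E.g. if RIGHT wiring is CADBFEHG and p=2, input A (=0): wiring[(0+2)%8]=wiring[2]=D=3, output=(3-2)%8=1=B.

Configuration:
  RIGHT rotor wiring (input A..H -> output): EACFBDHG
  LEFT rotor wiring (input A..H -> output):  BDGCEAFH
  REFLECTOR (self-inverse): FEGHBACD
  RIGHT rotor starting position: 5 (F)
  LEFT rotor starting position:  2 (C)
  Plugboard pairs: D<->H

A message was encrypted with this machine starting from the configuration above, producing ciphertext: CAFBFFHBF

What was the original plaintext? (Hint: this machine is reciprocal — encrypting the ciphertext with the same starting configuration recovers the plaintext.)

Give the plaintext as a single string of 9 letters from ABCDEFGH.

Char 1 ('C'): step: R->6, L=2; C->plug->C->R->G->L->H->refl->D->L'->E->R'->E->plug->E
Char 2 ('A'): step: R->7, L=2; A->plug->A->R->H->L->B->refl->E->L'->A->R'->H->plug->D
Char 3 ('F'): step: R->0, L->3 (L advanced); F->plug->F->R->D->L->C->refl->G->L'->F->R'->D->plug->H
Char 4 ('B'): step: R->1, L=3; B->plug->B->R->B->L->B->refl->E->L'->E->R'->C->plug->C
Char 5 ('F'): step: R->2, L=3; F->plug->F->R->E->L->E->refl->B->L'->B->R'->D->plug->H
Char 6 ('F'): step: R->3, L=3; F->plug->F->R->B->L->B->refl->E->L'->E->R'->D->plug->H
Char 7 ('H'): step: R->4, L=3; H->plug->D->R->C->L->F->refl->A->L'->G->R'->G->plug->G
Char 8 ('B'): step: R->5, L=3; B->plug->B->R->C->L->F->refl->A->L'->G->R'->A->plug->A
Char 9 ('F'): step: R->6, L=3; F->plug->F->R->H->L->D->refl->H->L'->A->R'->B->plug->B

Answer: EDHCHHGAB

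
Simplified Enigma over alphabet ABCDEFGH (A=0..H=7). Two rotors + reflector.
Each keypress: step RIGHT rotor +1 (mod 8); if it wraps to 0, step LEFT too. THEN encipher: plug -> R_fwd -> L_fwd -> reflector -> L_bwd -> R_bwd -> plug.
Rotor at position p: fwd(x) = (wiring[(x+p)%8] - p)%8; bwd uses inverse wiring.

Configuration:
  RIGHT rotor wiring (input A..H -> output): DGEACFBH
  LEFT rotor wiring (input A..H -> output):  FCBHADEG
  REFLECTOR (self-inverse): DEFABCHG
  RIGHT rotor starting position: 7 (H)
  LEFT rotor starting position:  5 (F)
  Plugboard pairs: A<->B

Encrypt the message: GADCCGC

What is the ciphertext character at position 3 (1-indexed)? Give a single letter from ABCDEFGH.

Char 1 ('G'): step: R->0, L->6 (L advanced); G->plug->G->R->B->L->A->refl->D->L'->E->R'->C->plug->C
Char 2 ('A'): step: R->1, L=6; A->plug->B->R->D->L->E->refl->B->L'->F->R'->A->plug->B
Char 3 ('D'): step: R->2, L=6; D->plug->D->R->D->L->E->refl->B->L'->F->R'->F->plug->F

F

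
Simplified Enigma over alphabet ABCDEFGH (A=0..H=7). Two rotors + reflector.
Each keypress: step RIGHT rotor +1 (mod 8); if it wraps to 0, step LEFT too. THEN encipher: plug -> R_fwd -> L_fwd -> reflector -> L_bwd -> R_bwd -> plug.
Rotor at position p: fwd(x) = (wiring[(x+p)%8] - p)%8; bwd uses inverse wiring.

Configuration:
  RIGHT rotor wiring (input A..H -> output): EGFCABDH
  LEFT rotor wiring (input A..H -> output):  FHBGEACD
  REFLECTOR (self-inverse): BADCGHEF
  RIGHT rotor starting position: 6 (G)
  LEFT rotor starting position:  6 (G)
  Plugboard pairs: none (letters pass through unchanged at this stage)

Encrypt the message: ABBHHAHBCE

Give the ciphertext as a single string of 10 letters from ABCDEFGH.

Char 1 ('A'): step: R->7, L=6; A->plug->A->R->A->L->E->refl->G->L'->G->R'->D->plug->D
Char 2 ('B'): step: R->0, L->7 (L advanced); B->plug->B->R->G->L->B->refl->A->L'->C->R'->D->plug->D
Char 3 ('B'): step: R->1, L=7; B->plug->B->R->E->L->H->refl->F->L'->F->R'->A->plug->A
Char 4 ('H'): step: R->2, L=7; H->plug->H->R->E->L->H->refl->F->L'->F->R'->F->plug->F
Char 5 ('H'): step: R->3, L=7; H->plug->H->R->C->L->A->refl->B->L'->G->R'->C->plug->C
Char 6 ('A'): step: R->4, L=7; A->plug->A->R->E->L->H->refl->F->L'->F->R'->B->plug->B
Char 7 ('H'): step: R->5, L=7; H->plug->H->R->D->L->C->refl->D->L'->H->R'->D->plug->D
Char 8 ('B'): step: R->6, L=7; B->plug->B->R->B->L->G->refl->E->L'->A->R'->D->plug->D
Char 9 ('C'): step: R->7, L=7; C->plug->C->R->H->L->D->refl->C->L'->D->R'->E->plug->E
Char 10 ('E'): step: R->0, L->0 (L advanced); E->plug->E->R->A->L->F->refl->H->L'->B->R'->F->plug->F

Answer: DDAFCBDDEF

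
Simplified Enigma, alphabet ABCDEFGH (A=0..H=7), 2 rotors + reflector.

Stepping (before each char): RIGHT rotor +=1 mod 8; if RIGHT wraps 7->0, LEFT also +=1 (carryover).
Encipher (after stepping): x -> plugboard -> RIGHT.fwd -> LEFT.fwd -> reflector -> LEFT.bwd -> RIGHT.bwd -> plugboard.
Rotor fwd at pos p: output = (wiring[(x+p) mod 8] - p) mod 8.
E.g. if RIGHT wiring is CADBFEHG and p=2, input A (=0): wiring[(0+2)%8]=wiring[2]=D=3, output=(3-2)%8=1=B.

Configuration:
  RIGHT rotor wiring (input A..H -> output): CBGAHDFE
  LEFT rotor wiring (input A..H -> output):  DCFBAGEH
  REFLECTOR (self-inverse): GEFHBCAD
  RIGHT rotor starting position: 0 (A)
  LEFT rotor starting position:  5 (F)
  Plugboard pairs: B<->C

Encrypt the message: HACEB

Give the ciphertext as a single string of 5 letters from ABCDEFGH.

Answer: BFDDF

Derivation:
Char 1 ('H'): step: R->1, L=5; H->plug->H->R->B->L->H->refl->D->L'->H->R'->C->plug->B
Char 2 ('A'): step: R->2, L=5; A->plug->A->R->E->L->F->refl->C->L'->C->R'->F->plug->F
Char 3 ('C'): step: R->3, L=5; C->plug->B->R->E->L->F->refl->C->L'->C->R'->D->plug->D
Char 4 ('E'): step: R->4, L=5; E->plug->E->R->G->L->E->refl->B->L'->A->R'->D->plug->D
Char 5 ('B'): step: R->5, L=5; B->plug->C->R->H->L->D->refl->H->L'->B->R'->F->plug->F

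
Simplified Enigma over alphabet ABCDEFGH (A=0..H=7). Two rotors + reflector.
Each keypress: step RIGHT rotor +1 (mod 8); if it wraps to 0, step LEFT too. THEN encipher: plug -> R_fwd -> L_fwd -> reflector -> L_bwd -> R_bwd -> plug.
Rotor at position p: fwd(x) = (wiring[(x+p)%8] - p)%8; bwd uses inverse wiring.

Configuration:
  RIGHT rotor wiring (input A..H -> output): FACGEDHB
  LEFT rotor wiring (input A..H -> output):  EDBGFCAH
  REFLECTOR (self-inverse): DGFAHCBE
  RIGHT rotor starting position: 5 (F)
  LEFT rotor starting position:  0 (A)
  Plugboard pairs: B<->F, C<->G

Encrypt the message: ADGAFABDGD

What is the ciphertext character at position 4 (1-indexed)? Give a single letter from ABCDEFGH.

Char 1 ('A'): step: R->6, L=0; A->plug->A->R->B->L->D->refl->A->L'->G->R'->G->plug->C
Char 2 ('D'): step: R->7, L=0; D->plug->D->R->D->L->G->refl->B->L'->C->R'->A->plug->A
Char 3 ('G'): step: R->0, L->1 (L advanced); G->plug->C->R->C->L->F->refl->C->L'->A->R'->B->plug->F
Char 4 ('A'): step: R->1, L=1; A->plug->A->R->H->L->D->refl->A->L'->B->R'->B->plug->F

F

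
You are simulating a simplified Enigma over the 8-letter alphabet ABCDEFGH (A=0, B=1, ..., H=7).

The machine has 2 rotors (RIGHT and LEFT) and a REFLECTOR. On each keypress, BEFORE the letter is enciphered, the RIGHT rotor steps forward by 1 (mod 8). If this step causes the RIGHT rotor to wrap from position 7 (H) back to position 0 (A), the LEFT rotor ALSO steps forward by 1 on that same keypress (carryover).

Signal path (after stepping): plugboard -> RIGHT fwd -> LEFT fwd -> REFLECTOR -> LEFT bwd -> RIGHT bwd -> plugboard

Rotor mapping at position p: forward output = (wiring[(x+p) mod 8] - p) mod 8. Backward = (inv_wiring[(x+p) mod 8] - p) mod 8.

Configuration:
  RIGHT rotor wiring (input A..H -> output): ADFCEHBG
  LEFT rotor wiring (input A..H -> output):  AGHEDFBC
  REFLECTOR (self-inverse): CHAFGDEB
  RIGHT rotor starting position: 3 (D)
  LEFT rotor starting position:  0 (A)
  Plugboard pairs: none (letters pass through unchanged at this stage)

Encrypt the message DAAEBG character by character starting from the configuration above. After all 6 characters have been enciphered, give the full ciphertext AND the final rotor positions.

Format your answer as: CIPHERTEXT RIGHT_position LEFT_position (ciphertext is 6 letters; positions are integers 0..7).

Char 1 ('D'): step: R->4, L=0; D->plug->D->R->C->L->H->refl->B->L'->G->R'->H->plug->H
Char 2 ('A'): step: R->5, L=0; A->plug->A->R->C->L->H->refl->B->L'->G->R'->E->plug->E
Char 3 ('A'): step: R->6, L=0; A->plug->A->R->D->L->E->refl->G->L'->B->R'->H->plug->H
Char 4 ('E'): step: R->7, L=0; E->plug->E->R->D->L->E->refl->G->L'->B->R'->B->plug->B
Char 5 ('B'): step: R->0, L->1 (L advanced); B->plug->B->R->D->L->C->refl->A->L'->F->R'->C->plug->C
Char 6 ('G'): step: R->1, L=1; G->plug->G->R->F->L->A->refl->C->L'->D->R'->D->plug->D
Final: ciphertext=HEHBCD, RIGHT=1, LEFT=1

Answer: HEHBCD 1 1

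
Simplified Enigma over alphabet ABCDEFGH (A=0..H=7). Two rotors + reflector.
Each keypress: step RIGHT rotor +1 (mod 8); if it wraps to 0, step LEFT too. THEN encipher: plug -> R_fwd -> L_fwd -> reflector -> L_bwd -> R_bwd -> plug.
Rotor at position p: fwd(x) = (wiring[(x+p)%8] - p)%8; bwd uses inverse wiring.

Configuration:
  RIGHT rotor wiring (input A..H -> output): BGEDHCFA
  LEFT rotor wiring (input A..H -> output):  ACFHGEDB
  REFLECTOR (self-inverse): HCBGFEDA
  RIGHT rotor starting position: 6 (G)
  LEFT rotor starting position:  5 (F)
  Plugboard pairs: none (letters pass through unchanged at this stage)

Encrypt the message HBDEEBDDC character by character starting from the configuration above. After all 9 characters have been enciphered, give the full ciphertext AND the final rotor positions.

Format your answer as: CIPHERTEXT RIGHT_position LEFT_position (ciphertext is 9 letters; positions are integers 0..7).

Answer: CCFDDDGCA 7 6

Derivation:
Char 1 ('H'): step: R->7, L=5; H->plug->H->R->G->L->C->refl->B->L'->H->R'->C->plug->C
Char 2 ('B'): step: R->0, L->6 (L advanced); B->plug->B->R->G->L->A->refl->H->L'->E->R'->C->plug->C
Char 3 ('D'): step: R->1, L=6; D->plug->D->R->G->L->A->refl->H->L'->E->R'->F->plug->F
Char 4 ('E'): step: R->2, L=6; E->plug->E->R->D->L->E->refl->F->L'->A->R'->D->plug->D
Char 5 ('E'): step: R->3, L=6; E->plug->E->R->F->L->B->refl->C->L'->C->R'->D->plug->D
Char 6 ('B'): step: R->4, L=6; B->plug->B->R->G->L->A->refl->H->L'->E->R'->D->plug->D
Char 7 ('D'): step: R->5, L=6; D->plug->D->R->E->L->H->refl->A->L'->G->R'->G->plug->G
Char 8 ('D'): step: R->6, L=6; D->plug->D->R->A->L->F->refl->E->L'->D->R'->C->plug->C
Char 9 ('C'): step: R->7, L=6; C->plug->C->R->H->L->G->refl->D->L'->B->R'->A->plug->A
Final: ciphertext=CCFDDDGCA, RIGHT=7, LEFT=6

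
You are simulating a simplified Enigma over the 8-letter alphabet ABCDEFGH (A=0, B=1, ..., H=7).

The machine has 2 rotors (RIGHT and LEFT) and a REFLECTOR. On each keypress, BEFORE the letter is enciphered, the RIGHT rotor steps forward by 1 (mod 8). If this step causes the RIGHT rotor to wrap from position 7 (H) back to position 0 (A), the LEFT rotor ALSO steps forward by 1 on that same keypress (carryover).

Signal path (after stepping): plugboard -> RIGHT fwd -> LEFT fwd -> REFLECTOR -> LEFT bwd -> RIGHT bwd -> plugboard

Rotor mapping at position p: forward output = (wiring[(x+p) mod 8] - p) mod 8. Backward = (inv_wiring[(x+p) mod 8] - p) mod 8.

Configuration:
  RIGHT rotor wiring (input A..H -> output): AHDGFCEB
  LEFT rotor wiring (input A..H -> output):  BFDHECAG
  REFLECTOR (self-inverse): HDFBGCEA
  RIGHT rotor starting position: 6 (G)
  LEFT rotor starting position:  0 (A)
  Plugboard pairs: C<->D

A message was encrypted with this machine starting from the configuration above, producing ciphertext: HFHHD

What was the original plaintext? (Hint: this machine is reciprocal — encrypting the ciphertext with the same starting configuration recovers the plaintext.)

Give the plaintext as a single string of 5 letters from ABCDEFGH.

Char 1 ('H'): step: R->7, L=0; H->plug->H->R->F->L->C->refl->F->L'->B->R'->B->plug->B
Char 2 ('F'): step: R->0, L->1 (L advanced); F->plug->F->R->C->L->G->refl->E->L'->A->R'->A->plug->A
Char 3 ('H'): step: R->1, L=1; H->plug->H->R->H->L->A->refl->H->L'->F->R'->C->plug->D
Char 4 ('H'): step: R->2, L=1; H->plug->H->R->F->L->H->refl->A->L'->H->R'->F->plug->F
Char 5 ('D'): step: R->3, L=1; D->plug->C->R->H->L->A->refl->H->L'->F->R'->F->plug->F

Answer: BADFF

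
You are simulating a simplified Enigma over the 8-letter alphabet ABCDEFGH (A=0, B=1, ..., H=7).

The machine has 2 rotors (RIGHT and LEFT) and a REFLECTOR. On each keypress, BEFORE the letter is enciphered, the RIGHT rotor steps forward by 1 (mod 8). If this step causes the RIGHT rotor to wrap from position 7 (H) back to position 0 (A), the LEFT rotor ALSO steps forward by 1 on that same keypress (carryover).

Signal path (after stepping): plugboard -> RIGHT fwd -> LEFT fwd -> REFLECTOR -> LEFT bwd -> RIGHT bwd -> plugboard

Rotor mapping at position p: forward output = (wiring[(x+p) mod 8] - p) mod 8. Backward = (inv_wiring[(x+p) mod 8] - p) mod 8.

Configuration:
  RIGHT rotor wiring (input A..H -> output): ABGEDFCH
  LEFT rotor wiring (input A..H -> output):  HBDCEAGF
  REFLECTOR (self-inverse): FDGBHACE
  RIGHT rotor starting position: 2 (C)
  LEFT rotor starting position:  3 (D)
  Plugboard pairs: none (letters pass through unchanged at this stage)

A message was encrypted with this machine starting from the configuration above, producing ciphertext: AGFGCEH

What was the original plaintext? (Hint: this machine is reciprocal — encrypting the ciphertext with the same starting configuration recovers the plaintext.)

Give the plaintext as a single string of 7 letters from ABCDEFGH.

Answer: HADEDDD

Derivation:
Char 1 ('A'): step: R->3, L=3; A->plug->A->R->B->L->B->refl->D->L'->D->R'->H->plug->H
Char 2 ('G'): step: R->4, L=3; G->plug->G->R->C->L->F->refl->A->L'->H->R'->A->plug->A
Char 3 ('F'): step: R->5, L=3; F->plug->F->R->B->L->B->refl->D->L'->D->R'->D->plug->D
Char 4 ('G'): step: R->6, L=3; G->plug->G->R->F->L->E->refl->H->L'->A->R'->E->plug->E
Char 5 ('C'): step: R->7, L=3; C->plug->C->R->C->L->F->refl->A->L'->H->R'->D->plug->D
Char 6 ('E'): step: R->0, L->4 (L advanced); E->plug->E->R->D->L->B->refl->D->L'->E->R'->D->plug->D
Char 7 ('H'): step: R->1, L=4; H->plug->H->R->H->L->G->refl->C->L'->C->R'->D->plug->D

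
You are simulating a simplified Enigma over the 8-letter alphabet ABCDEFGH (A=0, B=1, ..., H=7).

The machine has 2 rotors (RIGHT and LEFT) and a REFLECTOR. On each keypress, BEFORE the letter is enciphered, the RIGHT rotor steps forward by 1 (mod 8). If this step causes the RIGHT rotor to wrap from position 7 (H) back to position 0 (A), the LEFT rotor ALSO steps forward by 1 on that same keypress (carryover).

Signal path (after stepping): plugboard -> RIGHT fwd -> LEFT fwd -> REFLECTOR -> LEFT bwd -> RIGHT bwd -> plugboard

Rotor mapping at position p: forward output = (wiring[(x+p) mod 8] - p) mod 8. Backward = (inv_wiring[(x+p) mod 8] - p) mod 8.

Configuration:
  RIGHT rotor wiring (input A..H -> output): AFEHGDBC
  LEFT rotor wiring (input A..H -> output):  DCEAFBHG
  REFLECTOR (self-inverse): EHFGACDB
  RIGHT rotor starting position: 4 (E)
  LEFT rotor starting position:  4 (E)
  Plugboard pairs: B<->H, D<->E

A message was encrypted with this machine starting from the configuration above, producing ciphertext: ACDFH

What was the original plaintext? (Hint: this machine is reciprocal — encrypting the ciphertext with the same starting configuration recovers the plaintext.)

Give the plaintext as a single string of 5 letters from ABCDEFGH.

Char 1 ('A'): step: R->5, L=4; A->plug->A->R->G->L->A->refl->E->L'->H->R'->F->plug->F
Char 2 ('C'): step: R->6, L=4; C->plug->C->R->C->L->D->refl->G->L'->F->R'->H->plug->B
Char 3 ('D'): step: R->7, L=4; D->plug->E->R->A->L->B->refl->H->L'->E->R'->G->plug->G
Char 4 ('F'): step: R->0, L->5 (L advanced); F->plug->F->R->D->L->G->refl->D->L'->G->R'->E->plug->D
Char 5 ('H'): step: R->1, L=5; H->plug->B->R->D->L->G->refl->D->L'->G->R'->C->plug->C

Answer: FBGDC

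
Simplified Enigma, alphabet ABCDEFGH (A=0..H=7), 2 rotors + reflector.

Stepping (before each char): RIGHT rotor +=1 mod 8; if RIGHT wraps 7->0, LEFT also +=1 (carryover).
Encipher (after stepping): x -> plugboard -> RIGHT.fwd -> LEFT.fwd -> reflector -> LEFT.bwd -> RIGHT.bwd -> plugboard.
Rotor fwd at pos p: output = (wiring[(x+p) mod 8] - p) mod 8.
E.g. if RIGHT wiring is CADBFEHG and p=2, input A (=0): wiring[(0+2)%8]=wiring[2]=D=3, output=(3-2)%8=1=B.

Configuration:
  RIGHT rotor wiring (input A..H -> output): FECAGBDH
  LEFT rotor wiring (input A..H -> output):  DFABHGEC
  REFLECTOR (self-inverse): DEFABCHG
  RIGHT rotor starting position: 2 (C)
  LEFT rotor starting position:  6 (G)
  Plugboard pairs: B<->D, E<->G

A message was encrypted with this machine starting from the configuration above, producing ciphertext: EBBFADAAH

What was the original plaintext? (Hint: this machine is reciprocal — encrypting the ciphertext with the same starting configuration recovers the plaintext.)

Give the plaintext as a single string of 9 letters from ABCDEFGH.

Answer: CFEGBHDFG

Derivation:
Char 1 ('E'): step: R->3, L=6; E->plug->G->R->B->L->E->refl->B->L'->G->R'->C->plug->C
Char 2 ('B'): step: R->4, L=6; B->plug->D->R->D->L->H->refl->G->L'->A->R'->F->plug->F
Char 3 ('B'): step: R->5, L=6; B->plug->D->R->A->L->G->refl->H->L'->D->R'->G->plug->E
Char 4 ('F'): step: R->6, L=6; F->plug->F->R->C->L->F->refl->C->L'->E->R'->E->plug->G
Char 5 ('A'): step: R->7, L=6; A->plug->A->R->A->L->G->refl->H->L'->D->R'->D->plug->B
Char 6 ('D'): step: R->0, L->7 (L advanced); D->plug->B->R->E->L->C->refl->F->L'->H->R'->H->plug->H
Char 7 ('A'): step: R->1, L=7; A->plug->A->R->D->L->B->refl->E->L'->B->R'->B->plug->D
Char 8 ('A'): step: R->2, L=7; A->plug->A->R->A->L->D->refl->A->L'->F->R'->F->plug->F
Char 9 ('H'): step: R->3, L=7; H->plug->H->R->H->L->F->refl->C->L'->E->R'->E->plug->G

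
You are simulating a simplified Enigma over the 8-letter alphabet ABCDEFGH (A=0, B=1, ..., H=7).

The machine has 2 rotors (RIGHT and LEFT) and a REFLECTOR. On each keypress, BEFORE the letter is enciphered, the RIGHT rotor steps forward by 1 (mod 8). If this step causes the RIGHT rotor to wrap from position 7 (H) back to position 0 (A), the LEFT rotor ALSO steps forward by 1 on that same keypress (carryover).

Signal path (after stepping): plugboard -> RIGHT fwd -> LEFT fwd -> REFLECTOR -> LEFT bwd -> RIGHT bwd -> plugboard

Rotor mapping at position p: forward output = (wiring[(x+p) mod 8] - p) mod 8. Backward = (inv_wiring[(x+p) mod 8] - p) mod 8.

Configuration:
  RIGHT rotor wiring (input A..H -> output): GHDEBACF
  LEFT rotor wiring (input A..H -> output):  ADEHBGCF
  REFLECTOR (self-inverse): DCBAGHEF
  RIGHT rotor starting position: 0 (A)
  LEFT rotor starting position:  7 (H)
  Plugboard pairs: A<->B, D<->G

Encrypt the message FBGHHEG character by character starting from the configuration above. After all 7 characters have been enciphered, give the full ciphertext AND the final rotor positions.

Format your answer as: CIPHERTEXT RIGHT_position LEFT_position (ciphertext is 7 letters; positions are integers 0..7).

Answer: HHDEDGA 7 7

Derivation:
Char 1 ('F'): step: R->1, L=7; F->plug->F->R->B->L->B->refl->C->L'->F->R'->H->plug->H
Char 2 ('B'): step: R->2, L=7; B->plug->A->R->B->L->B->refl->C->L'->F->R'->H->plug->H
Char 3 ('G'): step: R->3, L=7; G->plug->D->R->H->L->D->refl->A->L'->E->R'->G->plug->D
Char 4 ('H'): step: R->4, L=7; H->plug->H->R->A->L->G->refl->E->L'->C->R'->E->plug->E
Char 5 ('H'): step: R->5, L=7; H->plug->H->R->E->L->A->refl->D->L'->H->R'->G->plug->D
Char 6 ('E'): step: R->6, L=7; E->plug->E->R->F->L->C->refl->B->L'->B->R'->D->plug->G
Char 7 ('G'): step: R->7, L=7; G->plug->D->R->E->L->A->refl->D->L'->H->R'->B->plug->A
Final: ciphertext=HHDEDGA, RIGHT=7, LEFT=7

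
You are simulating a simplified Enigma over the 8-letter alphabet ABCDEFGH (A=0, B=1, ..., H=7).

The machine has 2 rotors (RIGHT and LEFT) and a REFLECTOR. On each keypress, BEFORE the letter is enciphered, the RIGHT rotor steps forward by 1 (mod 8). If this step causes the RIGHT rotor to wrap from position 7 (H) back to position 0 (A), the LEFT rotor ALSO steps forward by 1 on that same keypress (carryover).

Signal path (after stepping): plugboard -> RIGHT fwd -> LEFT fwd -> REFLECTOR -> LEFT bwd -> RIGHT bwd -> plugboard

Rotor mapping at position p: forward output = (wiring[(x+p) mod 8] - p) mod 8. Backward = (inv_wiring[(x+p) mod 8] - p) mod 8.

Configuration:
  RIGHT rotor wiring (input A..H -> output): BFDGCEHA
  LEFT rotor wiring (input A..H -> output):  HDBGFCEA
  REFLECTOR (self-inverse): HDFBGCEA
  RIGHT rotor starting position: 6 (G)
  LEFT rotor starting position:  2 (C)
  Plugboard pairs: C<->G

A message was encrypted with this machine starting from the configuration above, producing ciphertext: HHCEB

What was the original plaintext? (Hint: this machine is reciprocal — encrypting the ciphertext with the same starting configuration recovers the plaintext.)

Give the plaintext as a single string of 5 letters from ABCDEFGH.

Answer: FGGCE

Derivation:
Char 1 ('H'): step: R->7, L=2; H->plug->H->R->A->L->H->refl->A->L'->D->R'->F->plug->F
Char 2 ('H'): step: R->0, L->3 (L advanced); H->plug->H->R->A->L->D->refl->B->L'->D->R'->C->plug->G
Char 3 ('C'): step: R->1, L=3; C->plug->G->R->H->L->G->refl->E->L'->F->R'->C->plug->G
Char 4 ('E'): step: R->2, L=3; E->plug->E->R->F->L->E->refl->G->L'->H->R'->G->plug->C
Char 5 ('B'): step: R->3, L=3; B->plug->B->R->H->L->G->refl->E->L'->F->R'->E->plug->E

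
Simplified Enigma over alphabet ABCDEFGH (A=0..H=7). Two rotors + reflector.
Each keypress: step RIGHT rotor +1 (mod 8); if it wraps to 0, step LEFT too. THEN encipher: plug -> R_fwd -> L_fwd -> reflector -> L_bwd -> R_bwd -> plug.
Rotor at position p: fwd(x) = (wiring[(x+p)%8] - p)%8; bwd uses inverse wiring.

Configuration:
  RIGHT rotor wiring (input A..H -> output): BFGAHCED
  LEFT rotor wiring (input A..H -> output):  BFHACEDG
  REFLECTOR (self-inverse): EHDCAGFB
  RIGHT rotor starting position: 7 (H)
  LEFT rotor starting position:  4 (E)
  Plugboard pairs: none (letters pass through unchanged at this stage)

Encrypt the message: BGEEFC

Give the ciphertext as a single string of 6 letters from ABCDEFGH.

Char 1 ('B'): step: R->0, L->5 (L advanced); B->plug->B->R->F->L->C->refl->D->L'->G->R'->C->plug->C
Char 2 ('G'): step: R->1, L=5; G->plug->G->R->C->L->B->refl->H->L'->A->R'->H->plug->H
Char 3 ('E'): step: R->2, L=5; E->plug->E->R->C->L->B->refl->H->L'->A->R'->D->plug->D
Char 4 ('E'): step: R->3, L=5; E->plug->E->R->A->L->H->refl->B->L'->C->R'->G->plug->G
Char 5 ('F'): step: R->4, L=5; F->plug->F->R->B->L->G->refl->F->L'->H->R'->D->plug->D
Char 6 ('C'): step: R->5, L=5; C->plug->C->R->G->L->D->refl->C->L'->F->R'->A->plug->A

Answer: CHDGDA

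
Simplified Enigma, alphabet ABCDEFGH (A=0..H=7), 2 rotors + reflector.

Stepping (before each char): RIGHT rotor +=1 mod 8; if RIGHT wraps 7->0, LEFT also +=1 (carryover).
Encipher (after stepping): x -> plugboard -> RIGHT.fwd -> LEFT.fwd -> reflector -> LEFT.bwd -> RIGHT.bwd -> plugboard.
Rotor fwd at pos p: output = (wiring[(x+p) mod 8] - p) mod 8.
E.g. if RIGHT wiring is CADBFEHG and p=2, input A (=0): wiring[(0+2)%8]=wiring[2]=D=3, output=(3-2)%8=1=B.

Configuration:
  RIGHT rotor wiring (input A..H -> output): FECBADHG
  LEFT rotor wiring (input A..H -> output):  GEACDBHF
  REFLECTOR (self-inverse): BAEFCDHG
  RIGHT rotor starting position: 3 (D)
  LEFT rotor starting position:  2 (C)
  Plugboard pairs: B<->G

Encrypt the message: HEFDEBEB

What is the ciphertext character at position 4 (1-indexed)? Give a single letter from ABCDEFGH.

Char 1 ('H'): step: R->4, L=2; H->plug->H->R->F->L->D->refl->F->L'->E->R'->A->plug->A
Char 2 ('E'): step: R->5, L=2; E->plug->E->R->H->L->C->refl->E->L'->G->R'->A->plug->A
Char 3 ('F'): step: R->6, L=2; F->plug->F->R->D->L->H->refl->G->L'->A->R'->B->plug->G
Char 4 ('D'): step: R->7, L=2; D->plug->D->R->D->L->H->refl->G->L'->A->R'->H->plug->H

H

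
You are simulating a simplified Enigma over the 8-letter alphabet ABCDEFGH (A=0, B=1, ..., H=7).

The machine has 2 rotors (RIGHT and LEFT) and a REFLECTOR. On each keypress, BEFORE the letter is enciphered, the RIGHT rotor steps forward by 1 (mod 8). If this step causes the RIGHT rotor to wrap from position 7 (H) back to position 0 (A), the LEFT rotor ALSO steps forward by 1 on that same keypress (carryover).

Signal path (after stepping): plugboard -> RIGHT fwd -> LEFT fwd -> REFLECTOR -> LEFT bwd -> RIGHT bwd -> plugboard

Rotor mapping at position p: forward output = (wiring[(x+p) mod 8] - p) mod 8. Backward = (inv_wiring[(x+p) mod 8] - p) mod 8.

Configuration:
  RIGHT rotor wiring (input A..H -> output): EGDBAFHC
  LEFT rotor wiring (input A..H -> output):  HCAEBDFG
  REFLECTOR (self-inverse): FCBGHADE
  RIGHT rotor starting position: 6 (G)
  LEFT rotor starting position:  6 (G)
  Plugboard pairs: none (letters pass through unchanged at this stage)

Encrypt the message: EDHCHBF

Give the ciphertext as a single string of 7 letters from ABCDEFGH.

Char 1 ('E'): step: R->7, L=6; E->plug->E->R->C->L->B->refl->C->L'->E->R'->D->plug->D
Char 2 ('D'): step: R->0, L->7 (L advanced); D->plug->D->R->B->L->A->refl->F->L'->E->R'->A->plug->A
Char 3 ('H'): step: R->1, L=7; H->plug->H->R->D->L->B->refl->C->L'->F->R'->A->plug->A
Char 4 ('C'): step: R->2, L=7; C->plug->C->R->G->L->E->refl->H->L'->A->R'->F->plug->F
Char 5 ('H'): step: R->3, L=7; H->plug->H->R->A->L->H->refl->E->L'->G->R'->A->plug->A
Char 6 ('B'): step: R->4, L=7; B->plug->B->R->B->L->A->refl->F->L'->E->R'->A->plug->A
Char 7 ('F'): step: R->5, L=7; F->plug->F->R->G->L->E->refl->H->L'->A->R'->A->plug->A

Answer: DAAFAAA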